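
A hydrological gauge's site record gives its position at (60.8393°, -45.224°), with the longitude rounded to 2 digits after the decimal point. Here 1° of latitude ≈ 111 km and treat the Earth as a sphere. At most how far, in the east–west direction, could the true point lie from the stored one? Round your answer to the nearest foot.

Rounding to 2 decimal places leaves the longitude within ±0.005° of the true value.
One degree of longitude at 60.8393° is 111000 × cos 60.8393° ≈ 111000 × 0.4873 = 54085.9 m.
East–west error: 0.005° × 54085.9 m/° ≈ 270.43 m.
Converting: 270.43 m × 3.2808 ft/m ≈ 887.24 ft.

887 feet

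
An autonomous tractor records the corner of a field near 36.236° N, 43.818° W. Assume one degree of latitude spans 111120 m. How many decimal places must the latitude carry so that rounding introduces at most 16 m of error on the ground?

4 decimal places

One degree of latitude covers 111120 m.
Rounding to N decimal places gives at most 0.5 × 10⁻ᴺ degrees of error, i.e. 0.5 × 10⁻ᴺ × 111120 m.
Need 0.5 × 111120 × 10⁻ᴺ ≤ 16 → 10⁻ᴺ ≤ 2.880e-04, so N ≥ 3.54.
N = 3 would give 55.6 m (too coarse); N = 4 gives 5.56 m ≤ 16 m.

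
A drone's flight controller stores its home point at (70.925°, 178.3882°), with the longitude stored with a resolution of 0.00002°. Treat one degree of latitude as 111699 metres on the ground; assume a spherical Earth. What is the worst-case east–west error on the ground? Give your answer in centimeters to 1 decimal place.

With a 0.00002° grid the true value lies within half a step, ±0.00002°/2 = ±1e-05°, of the stored one.
Parallels shrink by cos φ, so at 70.925° a degree of longitude is 111699 × 0.3268 ≈ 36503.9 m.
East–west error: 1e-05° × 36503.9 m/° ≈ 0.365039 m.
That is 0.365039 m = 36.504 cm.

36.5 centimeters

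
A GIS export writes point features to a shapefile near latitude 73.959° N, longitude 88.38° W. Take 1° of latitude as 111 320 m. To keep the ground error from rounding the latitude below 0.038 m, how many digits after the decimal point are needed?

7

One degree of latitude covers 111320 m.
N decimal places → at most half a unit in the last place, 0.5 × 10⁻ᴺ° = 111320/2 × 10⁻ᴺ m.
Need 0.5 × 111320 × 10⁻ᴺ ≤ 0.038 → 10⁻ᴺ ≤ 6.827e-07, so N ≥ 6.17.
N = 6 would give 0.0557 m (too coarse); N = 7 gives 0.00557 m ≤ 0.038 m.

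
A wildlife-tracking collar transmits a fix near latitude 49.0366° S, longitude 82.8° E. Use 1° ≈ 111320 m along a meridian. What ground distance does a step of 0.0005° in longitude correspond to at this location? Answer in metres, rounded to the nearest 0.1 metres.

36.5 metres

One degree of longitude here spans 111320 × cos 49.0366° = 111320 × 0.6556 ≈ 72978.8 m; 0.0005° of that is 36.4894 m.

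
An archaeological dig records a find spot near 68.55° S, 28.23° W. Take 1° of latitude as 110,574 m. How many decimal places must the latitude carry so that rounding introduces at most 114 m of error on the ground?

3 decimal places

One degree of latitude covers 110574 m.
N decimal places → at most half a unit in the last place, 0.5 × 10⁻ᴺ° = 110574/2 × 10⁻ᴺ m.
Need 0.5 × 110574 × 10⁻ᴺ ≤ 114 → 10⁻ᴺ ≤ 2.062e-03, so N ≥ 2.69.
So 3 decimal places suffice (55.3 m); 2 would allow up to 553 m.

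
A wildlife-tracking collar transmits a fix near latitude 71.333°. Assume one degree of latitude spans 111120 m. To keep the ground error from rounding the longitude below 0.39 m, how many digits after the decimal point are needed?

5

At 71.333° one degree of longitude covers 111120 × cos 71.333° ≈ 111120 × 0.3201 ≈ 35565.9 m.
With N decimal places the half-ulp bound is 0.5·10⁻ᴺ°, or 0.5·10⁻ᴺ × 35565.9 m on the ground.
Need 0.5 × 35565.9 × 10⁻ᴺ ≤ 0.39 → 10⁻ᴺ ≤ 2.193e-05, so N ≥ 4.66.
So 5 decimal places suffice (0.178 m); 4 would allow up to 1.78 m.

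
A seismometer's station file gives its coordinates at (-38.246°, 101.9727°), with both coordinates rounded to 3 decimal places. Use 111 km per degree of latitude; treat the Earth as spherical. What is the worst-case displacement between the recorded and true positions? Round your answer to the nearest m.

Rounding to 3 decimal places leaves each coordinate within ±0.0005° of the true value.
N–S: 0.0005° × 111000 m/° = 55.5 m.
E–W at 38.246°: 0.0005° × 111000 × cos 38.246° = 0.0005 × 111000 × 0.7854 ≈ 43.5875 m.
The two errors are perpendicular, so the maximum displacement is √(55.5² + 43.5875²) ≈ 70.57 m.

71 m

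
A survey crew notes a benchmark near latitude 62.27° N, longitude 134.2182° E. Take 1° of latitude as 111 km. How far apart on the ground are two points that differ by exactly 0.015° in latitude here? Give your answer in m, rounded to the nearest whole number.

1665 m

0.015° × 111000 m/° = 1665 m.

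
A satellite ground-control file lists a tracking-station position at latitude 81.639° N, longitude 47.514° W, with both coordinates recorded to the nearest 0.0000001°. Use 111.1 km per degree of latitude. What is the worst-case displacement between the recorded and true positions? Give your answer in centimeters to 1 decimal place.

0.6 centimeters

Rounding to 7 decimal places leaves each coordinate within ±5e-08° of the true value.
N–S: 5e-08° × 111100 m/° = 0.005555 m.
Longitude error → 5e-08 × 111100 × cos 81.639° = 5e-08 × 111100 × 0.1454 ≈ 0.00080775 m.
The two errors are perpendicular, so the maximum displacement is √(0.005555² + 0.00080775²) ≈ 0.00561342 m.
That is 0.00561342 m = 0.56134 cm.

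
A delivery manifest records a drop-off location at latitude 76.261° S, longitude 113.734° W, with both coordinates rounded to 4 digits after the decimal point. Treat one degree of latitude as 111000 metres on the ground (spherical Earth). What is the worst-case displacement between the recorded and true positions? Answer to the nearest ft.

19 ft

Rounding to 4 decimal places leaves each coordinate within ±5e-05° of the true value.
North–south component: 5e-05° × 111000 = 5.55 m.
Longitude error → 5e-05 × 111000 × cos 76.261° = 5e-05 × 111000 × 0.2375 ≈ 1.31812 m.
The two errors are perpendicular, so the maximum displacement is √(5.55² + 1.31812²) ≈ 5.70438 m.
In feet: 5.70438 m ÷ 0.3048 ≈ 18.715 ft.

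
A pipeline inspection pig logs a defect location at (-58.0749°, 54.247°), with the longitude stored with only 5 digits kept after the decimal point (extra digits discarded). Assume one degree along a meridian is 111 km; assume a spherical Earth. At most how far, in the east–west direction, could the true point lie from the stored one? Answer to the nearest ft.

Truncating at 5 decimal places can drop up to a full unit in the last place, so the longitude may be off by as much as 1e-05°.
One degree of longitude at 58.0749° is 111000 × cos 58.0749° ≈ 111000 × 0.5288 = 58697.9 m.
Maximum E–W displacement: 1e-05 × 58697.9 = 0.586979 m.
In feet: 0.586979 m ÷ 0.3048 ≈ 1.9258 ft.

2 ft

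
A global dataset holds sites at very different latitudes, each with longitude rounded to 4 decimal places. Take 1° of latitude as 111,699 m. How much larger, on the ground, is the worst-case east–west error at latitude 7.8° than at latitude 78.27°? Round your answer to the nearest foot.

14 feet

Rounding to 4 decimal places leaves the longitude within ±5e-05° of the true value.
Error at 7.8° = 5e-05° × 111699 × cos 7.8° ≈ 5.585 × 0.9907 = 5.5333 m.
At 78.27°: 5e-05° × 111699 × cos 78.27° = 5e-05 × 111699 × 0.2033 ≈ 1.1354 m.
So the lower-latitude error exceeds the higher by 5.5333 − 1.1354 = 4.3979 m.
In feet: 4.39786 m ÷ 0.3048 ≈ 14.429 ft.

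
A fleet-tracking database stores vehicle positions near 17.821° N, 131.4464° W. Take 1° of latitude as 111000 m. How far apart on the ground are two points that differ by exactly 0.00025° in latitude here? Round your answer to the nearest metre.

0.00025° × 111000 m/° = 27.75 m.

28 metres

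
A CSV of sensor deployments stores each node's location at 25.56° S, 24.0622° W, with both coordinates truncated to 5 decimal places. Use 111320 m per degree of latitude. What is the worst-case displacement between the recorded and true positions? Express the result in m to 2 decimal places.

1.50 m

Truncating at 5 decimal places can drop up to a full unit in the last place, so each coordinate may be off by as much as 1e-05°.
N–S: 1e-05° × 111320 m/° = 1.1132 m.
East–west component at 25.56°: 1e-05° × 111320 × cos 25.56° ≈ 1e-05 × 100426 ≈ 1.00426 m.
Combining orthogonally: (1.1132² + 1.00426²)^½ ≈ 1.49925 m.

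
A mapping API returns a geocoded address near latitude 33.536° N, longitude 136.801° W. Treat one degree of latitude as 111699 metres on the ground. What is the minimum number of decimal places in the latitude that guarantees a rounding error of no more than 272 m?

3 decimal places

One degree of latitude covers 111699 m.
N decimal places → at most half a unit in the last place, 0.5 × 10⁻ᴺ° = 111699/2 × 10⁻ᴺ m.
Setting 55849.5 × 10⁻ᴺ ≤ 272 gives 10ᴺ ≥ 205.3, i.e. N ≥ 2.31.
At 2 places the error can reach 558 m, but 3 places keeps it to 55.8 m.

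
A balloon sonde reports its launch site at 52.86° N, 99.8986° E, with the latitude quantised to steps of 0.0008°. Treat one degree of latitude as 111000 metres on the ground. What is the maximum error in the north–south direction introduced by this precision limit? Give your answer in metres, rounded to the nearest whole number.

With a 0.0008° grid the true value lies within half a step, ±0.0008°/2 = ±0.0004°, of the stored one.
Along the meridian that is 0.0004° × 111000 m/° = 44.4 m.

44 metres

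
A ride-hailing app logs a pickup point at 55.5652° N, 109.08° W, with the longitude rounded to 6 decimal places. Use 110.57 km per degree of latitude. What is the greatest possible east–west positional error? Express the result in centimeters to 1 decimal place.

3.1 centimeters

Rounding to 6 decimal places leaves the longitude within ±5e-07° of the true value.
At latitude 55.5652° a degree of longitude spans 110570 m × cos 55.5652° = 110570 × 0.5655 ≈ 62523.8 m.
East–west error: 5e-07° × 62523.8 m/° ≈ 0.0312619 m.
That is 0.0312619 m = 3.1262 cm.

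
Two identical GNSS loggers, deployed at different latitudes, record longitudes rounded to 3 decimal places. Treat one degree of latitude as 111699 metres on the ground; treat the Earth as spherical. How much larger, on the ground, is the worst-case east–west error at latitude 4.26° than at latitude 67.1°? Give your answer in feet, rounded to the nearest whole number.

111 feet

Rounding to 3 decimal places leaves the longitude within ±0.0005° of the true value.
At 4.26°: 0.0005° × 111699 × cos 4.26° = 0.0005 × 111699 × 0.9972 ≈ 55.695 m.
Error at 67.1° = 0.0005° × 111699 × cos 67.1° ≈ 55.849 × 0.3891 = 21.732 m.
So the lower-latitude error exceeds the higher by 55.695 − 21.732 = 33.963 m.
In feet: 33.9628 m ÷ 0.3048 ≈ 111.43 ft.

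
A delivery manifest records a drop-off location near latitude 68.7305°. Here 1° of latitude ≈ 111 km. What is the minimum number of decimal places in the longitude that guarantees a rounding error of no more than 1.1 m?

5 decimal places

At 68.7305° one degree of longitude covers 111000 × cos 68.7305° ≈ 111000 × 0.3628 ≈ 40265.8 m.
With N decimal places the half-ulp bound is 0.5·10⁻ᴺ°, or 0.5·10⁻ᴺ × 40265.8 m on the ground.
Setting 20132.9 × 10⁻ᴺ ≤ 1.1 gives 10ᴺ ≥ 1.83e+04, i.e. N ≥ 4.26.
N = 4 would give 2.01 m (too coarse); N = 5 gives 0.201 m ≤ 1.1 m.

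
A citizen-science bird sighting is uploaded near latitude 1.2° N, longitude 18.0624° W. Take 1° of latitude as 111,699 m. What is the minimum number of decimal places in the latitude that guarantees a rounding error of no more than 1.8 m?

5

One degree of latitude covers 111699 m.
N decimal places → at most half a unit in the last place, 0.5 × 10⁻ᴺ° = 111699/2 × 10⁻ᴺ m.
Need 0.5 × 111699 × 10⁻ᴺ ≤ 1.8 → 10⁻ᴺ ≤ 3.223e-05, so N ≥ 4.49.
So 5 decimal places suffice (0.558 m); 4 would allow up to 5.58 m.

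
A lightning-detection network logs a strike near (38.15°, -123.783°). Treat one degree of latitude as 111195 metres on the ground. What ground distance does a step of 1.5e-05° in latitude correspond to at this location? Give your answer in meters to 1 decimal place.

1.5e-05° × 111195 m/° = 1.66793 m.

1.7 meters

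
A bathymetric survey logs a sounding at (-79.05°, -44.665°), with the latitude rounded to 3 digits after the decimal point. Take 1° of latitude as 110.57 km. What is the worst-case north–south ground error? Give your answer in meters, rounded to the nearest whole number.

Rounding to 3 decimal places leaves the latitude within ±0.0005° of the true value.
So the N–S error is at most 0.0005 × 110570 = 55.285 m.

55 meters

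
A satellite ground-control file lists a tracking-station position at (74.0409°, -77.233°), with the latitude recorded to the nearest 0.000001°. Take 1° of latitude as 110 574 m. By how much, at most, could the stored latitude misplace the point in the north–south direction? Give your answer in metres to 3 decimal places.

Rounding to 6 decimal places leaves the latitude within ±5e-07° of the true value.
So the N–S error is at most 5e-07 × 110574 = 0.055287 m.

0.055 metres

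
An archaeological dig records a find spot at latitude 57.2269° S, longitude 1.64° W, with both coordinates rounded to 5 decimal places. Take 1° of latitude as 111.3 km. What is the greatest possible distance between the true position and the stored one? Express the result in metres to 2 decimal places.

Rounding to 5 decimal places leaves each coordinate within ±5e-06° of the true value.
North–south component: 5e-06° × 111300 = 0.5565 m.
East–west component at 57.2269°: 5e-06° × 111300 × cos 57.2269° ≈ 5e-06 × 60248.2 ≈ 0.301241 m.
Combining orthogonally: (0.5565² + 0.301241²)^½ ≈ 0.632802 m.

0.63 metres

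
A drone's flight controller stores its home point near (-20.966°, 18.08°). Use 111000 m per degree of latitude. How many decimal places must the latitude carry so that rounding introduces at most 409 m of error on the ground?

3 decimal places

One degree of latitude covers 111000 m.
Rounding to N decimal places gives at most 0.5 × 10⁻ᴺ degrees of error, i.e. 0.5 × 10⁻ᴺ × 111000 m.
Need 0.5 × 111000 × 10⁻ᴺ ≤ 409 → 10⁻ᴺ ≤ 7.369e-03, so N ≥ 2.13.
So 3 decimal places suffice (55.5 m); 2 would allow up to 555 m.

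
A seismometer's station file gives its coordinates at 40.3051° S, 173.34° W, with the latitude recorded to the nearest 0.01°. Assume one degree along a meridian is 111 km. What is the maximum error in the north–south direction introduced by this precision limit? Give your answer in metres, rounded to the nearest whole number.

555 metres

Rounding to 2 decimal places leaves the latitude within ±0.005° of the true value.
North–south distance: 0.005° × 111000 m/° = 555 m.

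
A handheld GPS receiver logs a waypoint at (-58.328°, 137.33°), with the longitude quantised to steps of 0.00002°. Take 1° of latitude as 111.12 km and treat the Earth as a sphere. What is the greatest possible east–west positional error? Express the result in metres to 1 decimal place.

0.6 metres

With a 0.00002° grid the true value lies within half a step, ±0.00002°/2 = ±1e-05°, of the stored one.
At latitude 58.328° a degree of longitude spans 111120 m × cos 58.328° = 111120 × 0.5251 ≈ 58344.2 m.
East–west error: 1e-05° × 58344.2 m/° ≈ 0.583442 m.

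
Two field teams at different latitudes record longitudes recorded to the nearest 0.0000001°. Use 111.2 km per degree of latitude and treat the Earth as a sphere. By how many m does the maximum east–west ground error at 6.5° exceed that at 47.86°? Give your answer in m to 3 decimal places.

Rounding to 7 decimal places leaves the longitude within ±5e-08° of the true value.
Error at 6.5° = 5e-08° × 111200 × cos 6.5° ≈ 0.00556 × 0.9936 = 0.0055243 m.
Error at 47.86° = 5e-08° × 111200 × cos 47.86° ≈ 0.00556 × 0.6709 = 0.0037305 m.
Difference: 0.0055243 − 0.0037305 = 0.0017938 m.

0.002 m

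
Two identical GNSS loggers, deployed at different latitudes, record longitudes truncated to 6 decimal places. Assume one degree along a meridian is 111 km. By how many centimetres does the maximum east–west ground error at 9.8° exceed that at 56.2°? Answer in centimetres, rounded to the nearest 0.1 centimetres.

4.8 centimetres

Truncating at 6 decimal places can drop up to a full unit in the last place, so the longitude may be off by as much as 1e-06°.
At 9.8°: 1e-06° × 111000 × cos 9.8° = 1e-06 × 111000 × 0.9854 ≈ 0.10938 m.
At 56.2°: 1e-06° × 111000 × cos 56.2° = 1e-06 × 111000 × 0.5563 ≈ 0.061749 m.
Difference: 0.10938 − 0.061749 = 0.047631 m.
That is 0.0476315 m = 4.7631 cm.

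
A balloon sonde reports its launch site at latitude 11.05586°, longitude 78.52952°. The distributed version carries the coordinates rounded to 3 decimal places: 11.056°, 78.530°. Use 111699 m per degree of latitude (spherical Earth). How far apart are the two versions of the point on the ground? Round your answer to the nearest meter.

The latitude changed by -0.00014° and the longitude by -0.00048°.
North–south shift: -0.00014 × 111699 = -15.6379 m.
E–W at 11.056°: -0.00048° × 111699 × cos 11.056° = -0.00048 × 111699 × 0.9814 ≈ -52.6204 m.
Hypotenuse of the two orthogonal shifts: √(15.6379² + 52.6204²) = 54.8949 m.

55 meters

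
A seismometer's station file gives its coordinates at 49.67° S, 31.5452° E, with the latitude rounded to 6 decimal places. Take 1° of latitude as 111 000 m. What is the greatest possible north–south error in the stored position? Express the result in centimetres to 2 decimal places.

5.55 centimetres

Rounding to 6 decimal places leaves the latitude within ±5e-07° of the true value.
North–south distance: 5e-07° × 111000 m/° = 0.0555 m.
That is 0.0555 m = 5.55 cm.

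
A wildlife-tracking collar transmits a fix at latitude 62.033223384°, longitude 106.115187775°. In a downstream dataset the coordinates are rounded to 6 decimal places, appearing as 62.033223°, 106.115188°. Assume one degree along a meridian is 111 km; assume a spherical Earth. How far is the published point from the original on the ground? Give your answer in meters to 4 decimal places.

0.0442 meters

The latitude changed by +0.000000384° and the longitude by -0.000000225°.
N–S: 0.000000384° × 111000 m/° = 0.042624 m.
E–W at 62.0332°: -0.000000225° × 111000 × cos 62.0332° = -0.000000225 × 111000 × 0.4690 ≈ -0.0117123 m.
Combined displacement = (0.042624² + 0.0117123²)^½ ≈ 0.0442039 m.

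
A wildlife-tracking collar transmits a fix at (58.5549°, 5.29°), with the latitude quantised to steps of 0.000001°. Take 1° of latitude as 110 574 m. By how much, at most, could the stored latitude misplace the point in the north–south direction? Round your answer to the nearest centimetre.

6 centimetres

With a 0.000001° grid the true value lies within half a step, ±0.000001°/2 = ±5e-07°, of the stored one.
North–south distance: 5e-07° × 110574 m/° = 0.055287 m.
That is 0.055287 m = 5.5287 cm.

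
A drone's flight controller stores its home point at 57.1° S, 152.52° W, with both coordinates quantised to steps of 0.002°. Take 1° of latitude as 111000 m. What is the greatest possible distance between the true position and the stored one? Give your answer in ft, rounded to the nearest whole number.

With a 0.002° grid the true value lies within half a step, ±0.002°/2 = ±0.001°, of the stored one.
Latitude error → 0.001 × 111000 = 111 m along the meridian.
Longitude error → 0.001 × 111000 × cos 57.1° = 0.001 × 111000 × 0.5432 ≈ 60.2924 m.
Combining orthogonally: (111² + 60.2924²)^½ ≈ 126.318 m.
In feet: 126.318 m ÷ 0.3048 ≈ 414.43 ft.

414 ft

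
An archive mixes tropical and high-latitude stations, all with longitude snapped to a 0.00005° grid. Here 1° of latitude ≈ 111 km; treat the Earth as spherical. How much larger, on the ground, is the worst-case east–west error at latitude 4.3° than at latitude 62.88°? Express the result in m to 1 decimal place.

With a 0.00005° grid the true value lies within half a step, ±0.00005°/2 = ±2.5e-05°, of the stored one.
Error at 4.3° = 2.5e-05° × 111000 × cos 4.3° ≈ 2.775 × 0.9972 = 2.7672 m.
At 62.88°: 2.5e-05° × 111000 × cos 62.88° = 2.5e-05 × 111000 × 0.4559 ≈ 1.265 m.
So the lower-latitude error exceeds the higher by 2.7672 − 1.265 = 1.5022 m.

1.5 m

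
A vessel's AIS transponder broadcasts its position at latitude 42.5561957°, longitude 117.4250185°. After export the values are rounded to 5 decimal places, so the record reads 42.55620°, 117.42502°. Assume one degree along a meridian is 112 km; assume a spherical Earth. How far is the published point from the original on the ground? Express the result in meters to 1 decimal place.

0.5 meters

Δlat = 42.5561957 − 42.55620 = -0.0000043°; Δlon = 117.4250185 − 117.42502 = -0.0000015°.
N–S: -0.0000043° × 112000 m/° = -0.4816 m.
East–west at this latitude: -0.0000015° × 112000 × cos 42.5562° ≈ -0.0000015 × 82500.8 = -0.123751 m.
Hypotenuse of the two orthogonal shifts: √(0.4816² + 0.123751²) = 0.497245 m.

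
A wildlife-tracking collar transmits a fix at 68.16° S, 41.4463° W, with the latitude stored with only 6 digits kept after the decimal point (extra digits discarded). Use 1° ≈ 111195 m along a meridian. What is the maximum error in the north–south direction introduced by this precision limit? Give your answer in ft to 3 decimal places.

0.365 ft

Truncating at 6 decimal places can drop up to a full unit in the last place, so the latitude may be off by as much as 1e-06°.
Along the meridian that is 1e-06° × 111195 m/° = 0.111195 m.
Converting: 0.111195 m × 3.2808 ft/m ≈ 0.36481 ft.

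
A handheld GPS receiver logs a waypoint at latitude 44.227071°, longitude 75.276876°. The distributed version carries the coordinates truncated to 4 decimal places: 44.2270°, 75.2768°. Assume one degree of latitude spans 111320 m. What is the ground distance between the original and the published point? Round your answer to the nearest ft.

Δlat = 44.227071 − 44.2270 = +0.000071°; Δlon = 75.276876 − 75.2768 = +0.000076°.
North–south shift: 0.000071 × 111320 = 7.90372 m.
E–W at 44.227°: 0.000076° × 111320 × cos 44.227° = 0.000076 × 111320 × 0.7166 ≈ 6.06251 m.
Distance: √(7.90372² + 6.06251²) ≈ 9.96107 m.
Converting: 9.96107 m × 3.2808 ft/m ≈ 32.681 ft.

33 ft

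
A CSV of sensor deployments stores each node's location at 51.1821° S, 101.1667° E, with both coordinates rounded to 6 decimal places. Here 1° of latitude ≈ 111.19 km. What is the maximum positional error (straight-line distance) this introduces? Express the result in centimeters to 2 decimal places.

Rounding to 6 decimal places leaves each coordinate within ±5e-07° of the true value.
Latitude error → 5e-07 × 111190 = 0.055595 m along the meridian.
East–west component at 51.1821°: 5e-07° × 111190 × cos 51.1821° ≈ 5e-07 × 69699.1 ≈ 0.0348496 m.
Worst case both components are at the extreme and orthogonal: √(0.055595² + 0.0348496²) ≈ 0.0656148 m.
That is 0.0656148 m = 6.5615 cm.

6.56 centimeters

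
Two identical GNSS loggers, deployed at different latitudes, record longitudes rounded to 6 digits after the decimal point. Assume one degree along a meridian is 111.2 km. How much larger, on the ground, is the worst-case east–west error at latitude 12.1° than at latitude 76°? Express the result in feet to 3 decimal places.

Rounding to 6 decimal places leaves the longitude within ±5e-07° of the true value.
At 12.1°: 5e-07° × 111200 × cos 12.1° = 5e-07 × 111200 × 0.9778 ≈ 0.054365 m.
At 76°: 5e-07° × 111200 × cos 76° = 5e-07 × 111200 × 0.2419 ≈ 0.013451 m.
So the lower-latitude error exceeds the higher by 0.054365 − 0.013451 = 0.040914 m.
In feet: 0.0409139 m ÷ 0.3048 ≈ 0.13423 ft.

0.134 feet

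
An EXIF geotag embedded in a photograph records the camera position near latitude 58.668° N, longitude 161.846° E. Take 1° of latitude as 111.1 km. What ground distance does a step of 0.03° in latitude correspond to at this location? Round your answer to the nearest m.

Along a meridian 0.03° is 0.03 × 111100 = 3333 m.

3333 m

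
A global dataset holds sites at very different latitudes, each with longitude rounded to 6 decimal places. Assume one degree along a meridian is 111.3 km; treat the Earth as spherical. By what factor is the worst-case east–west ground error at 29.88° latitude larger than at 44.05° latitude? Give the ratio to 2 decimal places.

Rounding to 6 decimal places leaves the longitude within ±5e-07° of the true value.
At 29.88°: 5e-07° × 111300 × cos 29.88° = 5e-07 × 111300 × 0.8671 ≈ 0.048252 m.
Error at 44.05° = 5e-07° × 111300 × cos 44.05° ≈ 0.05565 × 0.7187 = 0.039998 m.
The ratio reduces to cos 29.88° / cos 44.05° = 0.8671/0.7187 ≈ 1.2064.

1.21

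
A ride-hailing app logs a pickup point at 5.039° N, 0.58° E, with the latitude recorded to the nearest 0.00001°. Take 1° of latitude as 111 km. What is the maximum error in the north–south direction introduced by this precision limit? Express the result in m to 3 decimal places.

Rounding to 5 decimal places leaves the latitude within ±5e-06° of the true value.
So the N–S error is at most 5e-06 × 111000 = 0.555 m.

0.555 m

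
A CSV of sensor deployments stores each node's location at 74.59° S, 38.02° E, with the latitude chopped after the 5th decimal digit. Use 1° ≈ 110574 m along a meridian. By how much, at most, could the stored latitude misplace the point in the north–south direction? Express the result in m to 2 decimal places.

1.11 m

Truncating at 5 decimal places can drop up to a full unit in the last place, so the latitude may be off by as much as 1e-05°.
Along the meridian that is 1e-05° × 110574 m/° = 1.10574 m.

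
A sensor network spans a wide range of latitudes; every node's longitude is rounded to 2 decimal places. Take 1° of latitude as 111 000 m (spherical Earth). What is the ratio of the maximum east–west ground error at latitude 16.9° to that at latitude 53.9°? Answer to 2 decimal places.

1.62

Rounding to 2 decimal places leaves the longitude within ±0.005° of the true value.
At 16.9°: 0.005° × 111000 × cos 16.9° = 0.005 × 111000 × 0.9568 ≈ 531.03 m.
At 53.9°: 0.005° × 111000 × cos 53.9° = 0.005 × 111000 × 0.5892 ≈ 327 m.
Ratio: 531.03 / 327 = cos 16.9° / cos 53.9° ≈ 1.6239.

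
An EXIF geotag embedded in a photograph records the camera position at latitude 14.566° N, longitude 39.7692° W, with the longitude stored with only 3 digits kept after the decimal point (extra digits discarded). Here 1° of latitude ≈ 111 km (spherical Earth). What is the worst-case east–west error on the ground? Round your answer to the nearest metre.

107 metres

Truncating at 3 decimal places can drop up to a full unit in the last place, so the longitude may be off by as much as 0.001°.
Parallels shrink by cos φ, so at 14.566° a degree of longitude is 111000 × 0.9679 ≈ 107432 m.
So at most 0.001° × 107432 ≈ 107.432 m east–west.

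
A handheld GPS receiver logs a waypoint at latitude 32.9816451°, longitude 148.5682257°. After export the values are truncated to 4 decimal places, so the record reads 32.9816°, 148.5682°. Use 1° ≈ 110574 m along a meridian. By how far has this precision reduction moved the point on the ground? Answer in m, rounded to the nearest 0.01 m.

5.53 m

Δlat = 32.9816451 − 32.9816 = +0.0000451°; Δlon = 148.5682257 − 148.5682 = +0.0000257°.
North–south shift: 0.0000451 × 110574 = 4.98689 m.
East–west at this latitude: 0.0000257° × 110574 × cos 32.9816° ≈ 0.0000257 × 92754.5 = 2.38379 m.
Combined displacement = (4.98689² + 2.38379²)^½ ≈ 5.52734 m.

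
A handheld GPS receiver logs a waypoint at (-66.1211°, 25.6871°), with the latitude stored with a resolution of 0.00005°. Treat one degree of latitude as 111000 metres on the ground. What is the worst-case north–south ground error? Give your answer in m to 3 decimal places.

With a 0.00005° grid the true value lies within half a step, ±0.00005°/2 = ±2.5e-05°, of the stored one.
So the N–S error is at most 2.5e-05 × 111000 = 2.775 m.

2.775 m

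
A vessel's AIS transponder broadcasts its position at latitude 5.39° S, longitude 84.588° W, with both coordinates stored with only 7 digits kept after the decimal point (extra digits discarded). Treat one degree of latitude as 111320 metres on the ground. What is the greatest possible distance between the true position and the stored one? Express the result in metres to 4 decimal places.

0.0157 metres

Truncating at 7 decimal places can drop up to a full unit in the last place, so each coordinate may be off by as much as 1e-07°.
N–S: 1e-07° × 111320 m/° = 0.011132 m.
Longitude error → 1e-07 × 111320 × cos 5.39° = 1e-07 × 111320 × 0.9956 ≈ 0.0110828 m.
The two errors are perpendicular, so the maximum displacement is √(0.011132² + 0.0110828²) ≈ 0.0157083 m.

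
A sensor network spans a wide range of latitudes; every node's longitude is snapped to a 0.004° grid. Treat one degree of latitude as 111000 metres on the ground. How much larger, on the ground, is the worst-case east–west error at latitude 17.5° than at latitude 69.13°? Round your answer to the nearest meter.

133 meters

With a 0.004° grid the true value lies within half a step, ±0.004°/2 = ±0.002°, of the stored one.
At 17.5°: 0.002° × 111000 × cos 17.5° = 0.002 × 111000 × 0.9537 ≈ 211.73 m.
At 69.13°: 0.002° × 111000 × cos 69.13° = 0.002 × 111000 × 0.3562 ≈ 79.087 m.
Difference: 211.73 − 79.087 = 132.64 m.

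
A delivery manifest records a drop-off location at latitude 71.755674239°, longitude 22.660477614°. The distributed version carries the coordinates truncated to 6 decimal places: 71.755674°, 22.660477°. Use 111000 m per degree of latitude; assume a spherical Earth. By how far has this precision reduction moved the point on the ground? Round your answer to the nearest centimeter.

The latitude changed by +0.000000239° and the longitude by +0.000000614°.
North–south shift: 0.000000239 × 111000 = 0.026529 m.
East–west at this latitude: 0.000000614° × 111000 × cos 71.7557° ≈ 0.000000614 × 34750.7 = 0.021337 m.
Distance: √(0.026529² + 0.021337²) ≈ 0.0340449 m.
That is 0.0340449 m = 3.4045 cm.

3 centimeters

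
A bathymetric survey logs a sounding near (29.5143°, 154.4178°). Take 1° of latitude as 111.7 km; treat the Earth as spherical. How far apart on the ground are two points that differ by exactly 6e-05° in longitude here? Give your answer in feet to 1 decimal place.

19.1 feet

One degree of longitude here spans 111700 × cos 29.5143° = 111700 × 0.8702 ≈ 97205 m; 6e-05° of that is 5.8323 m.
Converting: 5.8323 m × 3.2808 ft/m ≈ 19.135 ft.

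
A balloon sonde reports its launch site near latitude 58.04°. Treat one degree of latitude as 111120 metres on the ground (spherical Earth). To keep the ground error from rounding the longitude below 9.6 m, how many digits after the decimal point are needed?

4 decimal places

At 58.04° one degree of longitude covers 111120 × cos 58.04° ≈ 111120 × 0.5293 ≈ 58818.8 m.
With N decimal places the half-ulp bound is 0.5·10⁻ᴺ°, or 0.5·10⁻ᴺ × 58818.8 m on the ground.
Need 0.5 × 58818.8 × 10⁻ᴺ ≤ 9.6 → 10⁻ᴺ ≤ 3.264e-04, so N ≥ 3.49.
So 4 decimal places suffice (2.94 m); 3 would allow up to 29.4 m.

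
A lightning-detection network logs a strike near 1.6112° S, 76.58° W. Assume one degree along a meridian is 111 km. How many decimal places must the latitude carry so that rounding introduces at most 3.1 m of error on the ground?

5 decimal places

One degree of latitude covers 111000 m.
Rounding to N decimal places gives at most 0.5 × 10⁻ᴺ degrees of error, i.e. 0.5 × 10⁻ᴺ × 111000 m.
Setting 55500 × 10⁻ᴺ ≤ 3.1 gives 10ᴺ ≥ 1.79e+04, i.e. N ≥ 4.25.
N = 4 would give 5.55 m (too coarse); N = 5 gives 0.555 m ≤ 3.1 m.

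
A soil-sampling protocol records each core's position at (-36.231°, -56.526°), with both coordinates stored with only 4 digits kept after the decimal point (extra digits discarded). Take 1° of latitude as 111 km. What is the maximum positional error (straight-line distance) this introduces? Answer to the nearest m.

Truncating at 4 decimal places can drop up to a full unit in the last place, so each coordinate may be off by as much as 0.0001°.
North–south component: 0.0001° × 111000 = 11.1 m.
E–W at 36.231°: 0.0001° × 111000 × cos 36.231° = 0.0001 × 111000 × 0.8066 ≈ 8.95371 m.
The two errors are perpendicular, so the maximum displacement is √(11.1² + 8.95371²) ≈ 14.2611 m.

14 m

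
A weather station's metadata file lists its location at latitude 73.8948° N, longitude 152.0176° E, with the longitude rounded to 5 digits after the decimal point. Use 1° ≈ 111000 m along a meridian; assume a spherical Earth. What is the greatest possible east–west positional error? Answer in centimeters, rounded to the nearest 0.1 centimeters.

15.4 centimeters

Rounding to 5 decimal places leaves the longitude within ±5e-06° of the true value.
Parallels shrink by cos φ, so at 73.8948° a degree of longitude is 111000 × 0.2774 ≈ 30791.6 m.
So at most 5e-06° × 30791.6 ≈ 0.153958 m east–west.
That is 0.153958 m = 15.396 cm.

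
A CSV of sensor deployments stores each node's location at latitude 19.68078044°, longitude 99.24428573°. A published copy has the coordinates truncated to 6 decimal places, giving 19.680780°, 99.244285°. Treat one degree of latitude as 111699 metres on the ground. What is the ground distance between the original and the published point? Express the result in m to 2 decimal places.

0.09 m

Δlat = 19.68078044 − 19.680780 = +0.00000044°; Δlon = 99.24428573 − 99.244285 = +0.00000073°.
N–S: 0.00000044° × 111699 m/° = 0.0491476 m.
E–W at 19.6808°: 0.00000073° × 111699 × cos 19.6808° = 0.00000073 × 111699 × 0.9416 ≈ 0.076777 m.
Combined displacement = (0.0491476² + 0.076777²)^½ ≈ 0.0911602 m.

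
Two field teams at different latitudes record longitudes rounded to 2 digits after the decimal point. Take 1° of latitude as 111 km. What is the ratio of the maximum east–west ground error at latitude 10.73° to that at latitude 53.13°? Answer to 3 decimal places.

Rounding to 2 decimal places leaves the longitude within ±0.005° of the true value.
Error at 10.73° = 0.005° × 111000 × cos 10.73° ≈ 555 × 0.9825 = 545.3 m.
Error at 53.13° = 0.005° × 111000 × cos 53.13° ≈ 555 × 0.6000 = 333 m.
The ratio reduces to cos 10.73° / cos 53.13° = 0.9825/0.6000 ≈ 1.6375.

1.638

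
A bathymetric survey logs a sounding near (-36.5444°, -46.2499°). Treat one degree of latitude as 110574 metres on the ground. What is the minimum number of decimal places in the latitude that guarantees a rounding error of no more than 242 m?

3 decimal places

One degree of latitude covers 110574 m.
With N decimal places the half-ulp bound is 0.5·10⁻ᴺ°, or 0.5·10⁻ᴺ × 110574 m on the ground.
Need 0.5 × 110574 × 10⁻ᴺ ≤ 242 → 10⁻ᴺ ≤ 4.377e-03, so N ≥ 2.36.
So 3 decimal places suffice (55.3 m); 2 would allow up to 553 m.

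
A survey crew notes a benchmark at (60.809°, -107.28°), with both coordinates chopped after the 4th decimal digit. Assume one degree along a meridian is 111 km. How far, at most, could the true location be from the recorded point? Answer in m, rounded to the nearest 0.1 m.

Truncating at 4 decimal places can drop up to a full unit in the last place, so each coordinate may be off by as much as 0.0001°.
N–S: 0.0001° × 111000 m/° = 11.1 m.
Longitude error → 0.0001 × 111000 × cos 60.809° = 0.0001 × 111000 × 0.4877 ≈ 5.41372 m.
Combining orthogonally: (11.1² + 5.41372²)^½ ≈ 12.3498 m.

12.3 m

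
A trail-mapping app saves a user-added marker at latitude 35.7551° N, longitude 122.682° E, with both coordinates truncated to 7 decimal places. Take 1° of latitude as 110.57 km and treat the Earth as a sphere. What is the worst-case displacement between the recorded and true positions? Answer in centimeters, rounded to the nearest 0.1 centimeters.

Truncating at 7 decimal places can drop up to a full unit in the last place, so each coordinate may be off by as much as 1e-07°.
N–S: 1e-07° × 110570 m/° = 0.011057 m.
East–west component at 35.7551°: 1e-07° × 110570 × cos 35.7551° ≈ 1e-07 × 89730 ≈ 0.008973 m.
Worst case both components are at the extreme and orthogonal: √(0.011057² + 0.008973²) ≈ 0.0142398 m.
That is 0.0142398 m = 1.424 cm.

1.4 centimeters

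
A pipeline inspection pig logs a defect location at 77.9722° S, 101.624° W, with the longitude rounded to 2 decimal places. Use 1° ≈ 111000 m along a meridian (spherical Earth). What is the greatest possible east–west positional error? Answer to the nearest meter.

Rounding to 2 decimal places leaves the longitude within ±0.005° of the true value.
At latitude 77.9722° a degree of longitude spans 111000 m × cos 77.9722° = 111000 × 0.2084 ≈ 23130.9 m.
Maximum E–W displacement: 0.005 × 23130.9 = 115.654 m.

116 meters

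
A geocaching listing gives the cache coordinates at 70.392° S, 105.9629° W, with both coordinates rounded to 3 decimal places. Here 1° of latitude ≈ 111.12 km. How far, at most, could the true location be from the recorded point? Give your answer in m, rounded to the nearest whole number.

Rounding to 3 decimal places leaves each coordinate within ±0.0005° of the true value.
N–S: 0.0005° × 111120 m/° = 55.56 m.
Longitude error → 0.0005 × 111120 × cos 70.392° = 0.0005 × 111120 × 0.3356 ≈ 18.645 m.
The two errors are perpendicular, so the maximum displacement is √(55.56² + 18.645²) ≈ 58.605 m.

59 m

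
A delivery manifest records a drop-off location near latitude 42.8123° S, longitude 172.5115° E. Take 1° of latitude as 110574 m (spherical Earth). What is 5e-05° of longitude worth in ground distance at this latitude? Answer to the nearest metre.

4 metres

At 42.8123° a degree of longitude is 110574 × cos 42.8123° ≈ 81115.3 m, so 5e-05° corresponds to 4.05577 m.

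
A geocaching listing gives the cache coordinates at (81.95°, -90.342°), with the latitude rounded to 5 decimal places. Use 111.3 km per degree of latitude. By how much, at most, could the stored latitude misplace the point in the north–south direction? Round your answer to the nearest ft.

Rounding to 5 decimal places leaves the latitude within ±5e-06° of the true value.
North–south distance: 5e-06° × 111300 m/° = 0.5565 m.
In feet: 0.5565 m ÷ 0.3048 ≈ 1.8258 ft.

2 ft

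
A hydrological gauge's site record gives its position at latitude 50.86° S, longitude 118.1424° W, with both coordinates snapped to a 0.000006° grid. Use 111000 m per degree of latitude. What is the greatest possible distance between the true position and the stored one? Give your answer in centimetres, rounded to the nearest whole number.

With a 0.000006° grid the true value lies within half a step, ±0.000006°/2 = ±3e-06°, of the stored one.
Latitude error → 3e-06 × 111000 = 0.333 m along the meridian.
East–west component at 50.86°: 3e-06° × 111000 × cos 50.86° ≈ 3e-06 × 70065.1 ≈ 0.210195 m.
Worst case both components are at the extreme and orthogonal: √(0.333² + 0.210195²) ≈ 0.393791 m.
That is 0.393791 m = 39.379 cm.

39 centimetres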